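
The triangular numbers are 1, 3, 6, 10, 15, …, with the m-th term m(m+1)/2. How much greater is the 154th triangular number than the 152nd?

307

154·155/2 = 11935 and 152·153/2 = 11628.
Difference: 11935 − 11628 = 307.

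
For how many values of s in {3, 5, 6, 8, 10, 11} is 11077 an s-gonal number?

1

s = 3: P(3, 148) = 11026 and P(3, 149) = 11175; 11077 is not s-gonal.
s = 5: P(5, 86) = 11051 and P(5, 87) = 11310; 11077 is not s-gonal.
s = 6: P(6, 74) = 10878 and P(6, 75) = 11175; 11077 is not s-gonal.
s = 8: P(8, 61) = 11041 and P(8, 62) = 11408; 11077 is not s-gonal.
s = 10: P(10, 53) = 11077. ✓
s = 11: P(11, 50) = 11075 and P(11, 51) = 11526; 11077 is not s-gonal.
Hits: s ∈ {10} → 1.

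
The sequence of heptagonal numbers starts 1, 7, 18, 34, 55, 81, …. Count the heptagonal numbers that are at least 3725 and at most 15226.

The n-th heptagonal number is n(5n−3)/2.
Smallest index with value ≥ 3725: n = 39 (giving 3744).
Largest index with value ≤ 15226: n = 78 (giving 15093).
Indices 39 through 78: 40 terms.

40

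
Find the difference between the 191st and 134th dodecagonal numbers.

191·(5·191 − 4) = 181641 and 134·(5·134 − 4) = 89244.
Difference: 181641 − 89244 = 92397.

92397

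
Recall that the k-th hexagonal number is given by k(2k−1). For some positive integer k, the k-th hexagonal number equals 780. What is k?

Set n(2n−1) = 780, giving 2n² − n − 780 = 0.
The discriminant is 1 + 8·780 = 6241, and √6241 = 79.
So n = (1 + 79) / 4 = 80/4 = 20.

20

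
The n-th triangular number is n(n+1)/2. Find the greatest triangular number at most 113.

105

Solve n(n+1)/2 ≤ 113 for integer n.
n = 14 gives 105 ≤ 113, while n = 15 gives 120 > 113; so the answer is 105.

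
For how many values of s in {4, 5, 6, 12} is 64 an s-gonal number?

2

s = 4: P(4, 8) = 64. ✓
s = 5: P(5, 6) = 51 and P(5, 7) = 70; 64 is not s-gonal.
s = 6: P(6, 5) = 45 and P(6, 6) = 66; 64 is not s-gonal.
s = 12: P(12, 4) = 64. ✓
Hits: s ∈ {4, 12} → 2.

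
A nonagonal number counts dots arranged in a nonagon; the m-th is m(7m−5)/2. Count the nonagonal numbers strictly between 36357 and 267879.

175

The n-th nonagonal number is n(7n−5)/2.
Smallest index with value > 36357: n = 103 (giving 36874).
Largest index with value < 267879: n = 277 (giving 267859).
Indices 103 through 277: 175 terms.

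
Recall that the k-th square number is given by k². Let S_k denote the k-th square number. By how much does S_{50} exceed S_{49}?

99

n² − (n−1)² = 2n − 1, so 50² − 49² = 2·50 − 1 = 99.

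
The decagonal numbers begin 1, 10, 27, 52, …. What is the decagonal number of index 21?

The 21st decagonal number is n(4n−3) with n = 21.
21·(4·21 − 3) = 21·81 = 1701.

1701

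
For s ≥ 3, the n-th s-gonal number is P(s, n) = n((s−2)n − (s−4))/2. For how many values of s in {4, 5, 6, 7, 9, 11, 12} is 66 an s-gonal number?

s = 4: P(4, 8) = 64 and P(4, 9) = 81; 66 is not s-gonal.
s = 5: P(5, 6) = 51 and P(5, 7) = 70; 66 is not s-gonal.
s = 6: P(6, 6) = 66. ✓
s = 7: P(7, 5) = 55 and P(7, 6) = 81; 66 is not s-gonal.
s = 9: P(9, 4) = 46 and P(9, 5) = 75; 66 is not s-gonal.
s = 11: P(11, 4) = 58 and P(11, 5) = 95; 66 is not s-gonal.
s = 12: P(12, 4) = 64 and P(12, 5) = 105; 66 is not s-gonal.
Hits: s ∈ {6} → 1.

1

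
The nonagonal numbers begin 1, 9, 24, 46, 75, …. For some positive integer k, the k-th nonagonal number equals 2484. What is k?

Set n(7n−5)/2 = 2484, giving 7n² − 5n − 4968 = 0.
The discriminant is 25 + 56·2484 = 139129, and √139129 = 373.
So n = (5 + 373) / 14 = 378/14 = 27.

27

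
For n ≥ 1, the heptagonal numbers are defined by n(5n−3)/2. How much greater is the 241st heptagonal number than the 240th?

Consecutive heptagonal numbers differ by 5n − 4: here 5·241 − 4 = 1201.

1201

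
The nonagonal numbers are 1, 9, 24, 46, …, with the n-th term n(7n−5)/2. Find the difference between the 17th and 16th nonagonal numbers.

Consecutive nonagonal numbers differ by 7n − 6: here 7·17 − 6 = 113.

113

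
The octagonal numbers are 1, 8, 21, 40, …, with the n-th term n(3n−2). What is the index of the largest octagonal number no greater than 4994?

41

Solve n(3n−2) ≤ 4994 for integer n.
n = 41 gives 4961 ≤ 4994, while n = 42 gives 5208 > 4994; so the answer is index 41.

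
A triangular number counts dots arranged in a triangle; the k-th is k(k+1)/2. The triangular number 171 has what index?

18

Set n(n+1)/2 = 171, giving n² + n − 342 = 0.
The discriminant is 1 + 8·171 = 1369, and √1369 = 37.
So n = (-1 + 37) / 2 = 36/2 = 18.
Check: 18·19/2 = 171. ✓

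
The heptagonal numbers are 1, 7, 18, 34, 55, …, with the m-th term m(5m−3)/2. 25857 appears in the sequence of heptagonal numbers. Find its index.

102

Set n(5n−3)/2 = 25857, giving 5n² − 3n − 51714 = 0.
The discriminant is 9 + 40·25857 = 1034289, and √1034289 = 1017.
So n = (3 + 1017) / 10 = 1020/10 = 102.
Check: 102·(5·102 − 3)/2 = 25857. ✓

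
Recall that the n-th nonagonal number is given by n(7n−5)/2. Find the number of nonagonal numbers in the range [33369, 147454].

108

The n-th nonagonal number is n(7n−5)/2.
Smallest index with value ≥ 33369: n = 98 (giving 33369).
Largest index with value ≤ 147454: n = 205 (giving 146575).
Indices 98 through 205: 108 terms.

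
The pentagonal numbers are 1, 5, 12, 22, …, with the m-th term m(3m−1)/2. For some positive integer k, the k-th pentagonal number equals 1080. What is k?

27

Set n(3n−1)/2 = 1080, giving 3n² − n − 2160 = 0.
So n = (1 + 161) / 6 = 162/6 = 27.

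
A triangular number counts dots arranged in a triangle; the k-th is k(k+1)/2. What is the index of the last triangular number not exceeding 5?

Solve n(n+1)/2 ≤ 5 for integer n.
n = 2 gives 3 ≤ 5, while n = 3 gives 6 > 5; so the answer is index 2.

2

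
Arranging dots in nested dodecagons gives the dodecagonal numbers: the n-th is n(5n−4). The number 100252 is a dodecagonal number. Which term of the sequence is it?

Set n(5n−4) = 100252, giving 5n² − 4n − 100252 = 0.
The discriminant is 16 + 20·100252 = 2005056, and √2005056 = 1416.
So n = (4 + 1416) / 10 = 1420/10 = 142.
Check: 142·(5·142 − 4) = 100252. ✓

142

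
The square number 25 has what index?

We need n² = 25, so n = √25 = 5.

5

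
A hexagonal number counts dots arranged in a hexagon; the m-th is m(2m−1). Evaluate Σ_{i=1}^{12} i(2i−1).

Σ i(2i−1) = 2Σi² − Σi over i = 1..12.
Σi = 78 and Σi² = 650.
2·650 − 1·78 = 1222.

1222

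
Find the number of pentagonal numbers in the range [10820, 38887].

The n-th pentagonal number is n(3n−1)/2.
Smallest index with value ≥ 10820: n = 86 (giving 11051).
Largest index with value ≤ 38887: n = 161 (giving 38801).
Indices 86 through 161: 76 terms.

76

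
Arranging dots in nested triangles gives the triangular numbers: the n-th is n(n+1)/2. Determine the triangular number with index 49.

49·50/2 = 2450/2 = 1225.

1225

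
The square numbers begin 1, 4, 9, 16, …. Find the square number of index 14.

196

The 14th square number is n² with n = 14.
14² = 196.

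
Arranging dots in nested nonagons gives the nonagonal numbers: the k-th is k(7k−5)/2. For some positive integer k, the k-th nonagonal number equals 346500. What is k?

Set n(7n−5)/2 = 346500, giving 7n² − 5n − 693000 = 0.
So n = (5 + 4405) / 14 = 4410/14 = 315.
Check: 315·(7·315 − 5)/2 = 346500. ✓

315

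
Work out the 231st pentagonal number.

79926

The 231st pentagonal number is n(3n−1)/2 with n = 231.
231·(3·231 − 1)/2 = 231·692/2 = 231·346 = 79926.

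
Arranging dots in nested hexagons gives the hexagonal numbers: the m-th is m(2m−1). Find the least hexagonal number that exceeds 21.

28

Solve n(2n−1) > 21 for integer n.
The largest n with value ≤ 21 is 3 (since 15 ≤ 21 < 28), so the first above is n = 4, value 28.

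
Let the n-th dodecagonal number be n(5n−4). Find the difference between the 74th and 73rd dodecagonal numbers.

731

Consecutive dodecagonal numbers differ by 10n − 9: here 10·74 − 9 = 731.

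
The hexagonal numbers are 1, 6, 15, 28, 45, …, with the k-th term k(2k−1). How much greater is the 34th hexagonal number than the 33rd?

133

Consecutive hexagonal numbers differ by 4n − 3: here 4·34 − 3 = 133.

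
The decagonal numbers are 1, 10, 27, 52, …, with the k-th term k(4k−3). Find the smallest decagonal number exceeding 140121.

Solve n(4n−3) > 140121 for integer n.
The largest n with value ≤ 140121 is 187 (since 139315 ≤ 140121 < 140812), so the first above is n = 188, value 140812.

140812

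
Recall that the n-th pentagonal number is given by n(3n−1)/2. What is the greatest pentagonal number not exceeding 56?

Solve n(3n−1)/2 ≤ 56 for integer n.
n = 6 gives 51 ≤ 56, while n = 7 gives 70 > 56; so the answer is 51.

51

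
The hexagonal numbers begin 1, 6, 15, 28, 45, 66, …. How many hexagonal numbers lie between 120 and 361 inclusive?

6

The n-th hexagonal number is n(2n−1).
Smallest index with value ≥ 120: n = 8 (giving 120).
Largest index with value ≤ 361: n = 13 (giving 325).
Indices 8 through 13: 6 terms.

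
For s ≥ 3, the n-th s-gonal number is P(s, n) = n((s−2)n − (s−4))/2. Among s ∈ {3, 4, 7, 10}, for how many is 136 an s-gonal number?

1

s = 3: P(3, 16) = 136. ✓
s = 4: P(4, 11) = 121 and P(4, 12) = 144; 136 is not s-gonal.
s = 7: P(7, 7) = 112 and P(7, 8) = 148; 136 is not s-gonal.
s = 10: P(10, 6) = 126 and P(10, 7) = 175; 136 is not s-gonal.
Hits: s ∈ {3} → 1.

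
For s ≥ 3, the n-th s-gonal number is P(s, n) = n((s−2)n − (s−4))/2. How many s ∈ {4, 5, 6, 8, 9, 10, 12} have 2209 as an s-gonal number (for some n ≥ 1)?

s = 4: P(4, 47) = 2209. ✓
s = 5: P(5, 38) = 2147 and P(5, 39) = 2262; 2209 is not s-gonal.
s = 6: P(6, 33) = 2145 and P(6, 34) = 2278; 2209 is not s-gonal.
s = 8: P(8, 27) = 2133 and P(8, 28) = 2296; 2209 is not s-gonal.
s = 9: P(9, 25) = 2125 and P(9, 26) = 2301; 2209 is not s-gonal.
s = 10: P(10, 23) = 2047 and P(10, 24) = 2232; 2209 is not s-gonal.
s = 12: P(12, 21) = 2121 and P(12, 22) = 2332; 2209 is not s-gonal.
Hits: s ∈ {4} → 1.

1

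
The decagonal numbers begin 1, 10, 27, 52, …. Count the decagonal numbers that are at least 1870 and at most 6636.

20

The n-th decagonal number is n(4n−3).
Smallest index with value ≥ 1870: n = 22 (giving 1870).
Largest index with value ≤ 6636: n = 41 (giving 6601).
Indices 22 through 41: 20 terms.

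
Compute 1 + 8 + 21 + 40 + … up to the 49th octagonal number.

118825

Σ i(3i−2) = 3Σi² − 2Σi over i = 1..49.
Σi = 1225 and Σi² = 40425.
3·40425 − 2·1225 = 118825.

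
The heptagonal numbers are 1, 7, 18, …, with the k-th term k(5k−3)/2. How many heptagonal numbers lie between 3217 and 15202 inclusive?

42

The n-th heptagonal number is n(5n−3)/2.
Smallest index with value ≥ 3217: n = 37 (giving 3367).
Largest index with value ≤ 15202: n = 78 (giving 15093).
Indices 37 through 78: 42 terms.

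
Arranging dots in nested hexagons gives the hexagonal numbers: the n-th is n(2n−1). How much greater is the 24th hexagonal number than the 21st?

267

24·(2·24 − 1) = 1128 and 21·(2·21 − 1) = 861.
Difference: 1128 − 861 = 267.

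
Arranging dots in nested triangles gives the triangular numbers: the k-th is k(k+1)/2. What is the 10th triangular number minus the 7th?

27

10·11/2 = 55 and 7·8/2 = 28.
Difference: 55 − 28 = 27.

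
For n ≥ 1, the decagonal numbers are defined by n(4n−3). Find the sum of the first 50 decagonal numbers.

Σ i(4i−3) = 4Σi² − 3Σi over i = 1..50.
Σi = 1275 and Σi² = 42925.
4·42925 − 3·1275 = 167875.

167875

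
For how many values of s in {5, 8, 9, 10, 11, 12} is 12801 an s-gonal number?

s = 5: P(5, 92) = 12650 and P(5, 93) = 12927; 12801 is not s-gonal.
s = 8: P(8, 65) = 12545 and P(8, 66) = 12936; 12801 is not s-gonal.
s = 9: P(9, 60) = 12450 and P(9, 61) = 12871; 12801 is not s-gonal.
s = 10: P(10, 56) = 12376 and P(10, 57) = 12825; 12801 is not s-gonal.
s = 11: P(11, 53) = 12455 and P(11, 54) = 12933; 12801 is not s-gonal.
s = 12: P(12, 51) = 12801. ✓
Hits: s ∈ {12} → 1.

1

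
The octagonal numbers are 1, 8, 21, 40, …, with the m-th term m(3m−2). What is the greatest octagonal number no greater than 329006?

Solve n(3n−2) ≤ 329006 for integer n.
n = 331 gives 328021 ≤ 329006, while n = 332 gives 330008 > 329006; so the answer is 328021.

328021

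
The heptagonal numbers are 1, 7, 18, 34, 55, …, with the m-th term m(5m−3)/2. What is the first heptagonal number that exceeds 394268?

395413

Solve n(5n−3)/2 > 394268 for integer n.
The largest n with value ≤ 394268 is 397 (since 393427 ≤ 394268 < 395413), so the first above is n = 398, value 395413.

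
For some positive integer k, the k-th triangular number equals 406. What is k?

28

Set n(n+1)/2 = 406, giving n² + n − 812 = 0.
The discriminant is 1 + 8·406 = 3249, and √3249 = 57.
So n = (-1 + 57) / 2 = 56/2 = 28.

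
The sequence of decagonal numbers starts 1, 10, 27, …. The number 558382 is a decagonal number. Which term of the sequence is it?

Set n(4n−3) = 558382, giving 4n² − 3n − 558382 = 0.
The discriminant is 9 + 16·558382 = 8934121, and √8934121 = 2989.
So n = (3 + 2989) / 8 = 2992/8 = 374.

374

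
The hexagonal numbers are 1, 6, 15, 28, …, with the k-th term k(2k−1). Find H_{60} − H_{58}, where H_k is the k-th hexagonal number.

470

60·(2·60 − 1) = 7140 and 58·(2·58 − 1) = 6670.
Difference: 7140 − 6670 = 470.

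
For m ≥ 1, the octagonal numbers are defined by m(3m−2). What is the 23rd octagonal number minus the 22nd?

Consecutive octagonal numbers differ by 6n − 5: here 6·23 − 5 = 133.

133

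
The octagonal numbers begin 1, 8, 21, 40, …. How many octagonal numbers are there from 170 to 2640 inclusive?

The n-th octagonal number is n(3n−2).
Smallest index with value ≥ 170: n = 8 (giving 176).
Largest index with value ≤ 2640: n = 30 (giving 2640).
Indices 8 through 30: 23 terms.

23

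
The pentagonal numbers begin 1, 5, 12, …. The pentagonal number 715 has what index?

Set n(3n−1)/2 = 715, giving 3n² − n − 1430 = 0.
The discriminant is 1 + 24·715 = 17161, and √17161 = 131.
So n = (1 + 131) / 6 = 132/6 = 22.

22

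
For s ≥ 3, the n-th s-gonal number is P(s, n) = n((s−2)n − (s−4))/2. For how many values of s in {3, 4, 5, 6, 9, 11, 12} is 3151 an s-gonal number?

1

s = 3: P(3, 78) = 3081 and P(3, 79) = 3160; 3151 is not s-gonal.
s = 4: P(4, 56) = 3136 and P(4, 57) = 3249; 3151 is not s-gonal.
s = 5: P(5, 46) = 3151. ✓
s = 6: P(6, 39) = 3003 and P(6, 40) = 3160; 3151 is not s-gonal.
s = 9: P(9, 30) = 3075 and P(9, 31) = 3286; 3151 is not s-gonal.
s = 11: P(11, 26) = 2951 and P(11, 27) = 3186; 3151 is not s-gonal.
s = 12: P(12, 25) = 3025 and P(12, 26) = 3276; 3151 is not s-gonal.
Hits: s ∈ {5} → 1.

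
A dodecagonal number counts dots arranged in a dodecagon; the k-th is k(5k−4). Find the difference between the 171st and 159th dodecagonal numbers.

19752

171·(5·171 − 4) = 145521 and 159·(5·159 − 4) = 125769.
Difference: 145521 − 125769 = 19752.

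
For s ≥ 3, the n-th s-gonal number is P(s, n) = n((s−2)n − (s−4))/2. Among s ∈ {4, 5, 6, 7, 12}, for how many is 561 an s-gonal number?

2

s = 4: P(4, 23) = 529 and P(4, 24) = 576; 561 is not s-gonal.
s = 5: P(5, 19) = 532 and P(5, 20) = 590; 561 is not s-gonal.
s = 6: P(6, 17) = 561. ✓
s = 7: P(7, 15) = 540 and P(7, 16) = 616; 561 is not s-gonal.
s = 12: P(12, 11) = 561. ✓
Hits: s ∈ {6, 12} → 2.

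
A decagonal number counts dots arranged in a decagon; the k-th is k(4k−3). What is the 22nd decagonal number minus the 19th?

22·(4·22 − 3) = 1870 and 19·(4·19 − 3) = 1387.
Difference: 1870 − 1387 = 483.

483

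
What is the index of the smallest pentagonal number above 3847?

51

Solve n(3n−1)/2 > 3847 for integer n.
The largest n with value ≤ 3847 is 50 (since 3725 ≤ 3847 < 3876), so the first above is n = 51, value 3876.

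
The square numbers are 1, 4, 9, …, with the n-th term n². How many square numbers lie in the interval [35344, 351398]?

The n-th square number is n².
Smallest index with value ≥ 35344: n = 188 (giving 35344).
Largest index with value ≤ 351398: n = 592 (giving 350464).
Indices 188 through 592: 405 terms.

405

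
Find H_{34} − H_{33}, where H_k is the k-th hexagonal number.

133

Consecutive hexagonal numbers differ by 4n − 3: here 4·34 − 3 = 133.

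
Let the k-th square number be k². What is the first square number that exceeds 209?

Solve n² > 209 for integer n.
The largest n with value ≤ 209 is 14 (since 196 ≤ 209 < 225), so the first above is n = 15, value 225.

225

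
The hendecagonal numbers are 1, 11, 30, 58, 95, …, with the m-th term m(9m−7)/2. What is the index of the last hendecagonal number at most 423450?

307

Solve n(9n−7)/2 ≤ 423450 for integer n.
n = 307 gives 423046 ≤ 423450, while n = 308 gives 425810 > 423450; so the answer is index 307.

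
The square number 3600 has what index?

60

We need n² = 3600, so n = √3600 = 60.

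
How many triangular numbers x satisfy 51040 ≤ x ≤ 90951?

108

The n-th triangular number is n(n+1)/2.
Smallest index with value ≥ 51040: n = 319 (giving 51040).
Largest index with value ≤ 90951: n = 426 (giving 90951).
Indices 319 through 426: 108 terms.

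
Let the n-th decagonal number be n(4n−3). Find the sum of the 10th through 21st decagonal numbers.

Σ i(4i−3) = 4Σi² − 3Σi over i = 10..21.
Σi = 231 − 45 = 186 and Σi² = 3311 − 285 = 3026.
4·3026 − 3·186 = 11546.

11546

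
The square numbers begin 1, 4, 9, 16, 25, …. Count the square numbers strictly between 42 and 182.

7

The n-th square number is n².
Smallest index with value > 42: n = 7 (giving 49).
Largest index with value < 182: n = 13 (giving 169).
Indices 7 through 13: 7 terms.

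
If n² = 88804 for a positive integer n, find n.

298

We need n² = 88804, so n = √88804 = 298.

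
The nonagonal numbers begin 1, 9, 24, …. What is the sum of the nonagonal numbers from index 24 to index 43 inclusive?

79210

Σ i(7i−5)/2 = (7Σi² − 5Σi) / 2 over i = 24..43.
Σi = 946 − 276 = 670 and Σi² = 27434 − 4324 = 23110.
(7·23110 − 5·670) / 2 = 158420/2 = 79210.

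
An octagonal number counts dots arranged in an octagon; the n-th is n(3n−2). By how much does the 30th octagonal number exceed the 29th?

Consecutive octagonal numbers differ by 6n − 5: here 6·30 − 5 = 175.

175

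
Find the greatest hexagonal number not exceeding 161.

Solve n(2n−1) ≤ 161 for integer n.
n = 9 gives 153 ≤ 161, while n = 10 gives 190 > 161; so the answer is 153.

153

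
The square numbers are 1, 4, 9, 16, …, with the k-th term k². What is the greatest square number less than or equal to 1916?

Solve n² ≤ 1916 for integer n.
n = 43 gives 1849 ≤ 1916, while n = 44 gives 1936 > 1916; so the answer is 1849.

1849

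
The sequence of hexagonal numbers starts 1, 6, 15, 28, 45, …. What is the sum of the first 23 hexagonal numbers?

8372

Σ i(2i−1) = 2Σi² − Σi over i = 1..23.
Σi = 276 and Σi² = 4324.
2·4324 − 1·276 = 8372.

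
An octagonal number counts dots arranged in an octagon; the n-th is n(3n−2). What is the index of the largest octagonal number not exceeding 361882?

347

Solve n(3n−2) ≤ 361882 for integer n.
n = 347 gives 360533 ≤ 361882, while n = 348 gives 362616 > 361882; so the answer is index 347.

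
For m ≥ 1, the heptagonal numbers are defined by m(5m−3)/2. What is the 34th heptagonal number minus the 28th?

921

34·(5·34 − 3)/2 = 2839 and 28·(5·28 − 3)/2 = 1918.
Difference: 2839 − 1918 = 921.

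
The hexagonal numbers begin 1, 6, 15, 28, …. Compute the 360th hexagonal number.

The 360th hexagonal number is n(2n−1) with n = 360.
360·(2·360 − 1) = 360·719 = 258840.

258840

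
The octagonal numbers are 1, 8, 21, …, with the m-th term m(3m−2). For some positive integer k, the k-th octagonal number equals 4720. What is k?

40

Set n(3n−2) = 4720, giving 3n² − 2n − 4720 = 0.
The discriminant is 4 + 12·4720 = 56644, and √56644 = 238.
So n = (2 + 238) / 6 = 240/6 = 40.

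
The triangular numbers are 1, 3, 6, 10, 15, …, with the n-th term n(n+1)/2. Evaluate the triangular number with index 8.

36

8·9/2 = 72/2 = 36.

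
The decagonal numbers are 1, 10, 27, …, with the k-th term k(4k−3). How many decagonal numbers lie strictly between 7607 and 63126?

82

The n-th decagonal number is n(4n−3).
Smallest index with value > 7607: n = 44 (giving 7612).
Largest index with value < 63126: n = 125 (giving 62125).
Indices 44 through 125: 82 terms.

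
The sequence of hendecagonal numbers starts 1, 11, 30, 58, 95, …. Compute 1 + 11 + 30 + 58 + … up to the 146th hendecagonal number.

Σ i(9i−7)/2 = (9Σi² − 7Σi) / 2 over i = 1..146.
Σi = 10731 and Σi² = 1048061.
(9·1048061 − 7·10731) / 2 = 9357432/2 = 4678716.

4678716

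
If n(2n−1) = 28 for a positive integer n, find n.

4

Set n(2n−1) = 28, giving 2n² − n − 28 = 0.
The discriminant is 1 + 8·28 = 225, and √225 = 15.
So n = (1 + 15) / 4 = 16/4 = 4.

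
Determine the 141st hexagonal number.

39621

The 141st hexagonal number is n(2n−1) with n = 141.
141·(2·141 − 1) = 141·281 = 39621.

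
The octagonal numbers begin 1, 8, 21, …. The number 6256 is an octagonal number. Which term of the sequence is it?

46

Set n(3n−2) = 6256, giving 3n² − 2n − 6256 = 0.
The discriminant is 4 + 12·6256 = 75076, and √75076 = 274.
So n = (2 + 274) / 6 = 276/6 = 46.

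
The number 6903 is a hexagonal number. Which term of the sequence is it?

Set n(2n−1) = 6903, giving 2n² − n − 6903 = 0.
So n = (1 + 235) / 4 = 236/4 = 59.

59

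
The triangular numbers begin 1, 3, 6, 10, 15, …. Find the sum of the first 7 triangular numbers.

84

Σ i(i+1)/2 = (Σi² + Σi) / 2 over i = 1..7.
Σi = 28 and Σi² = 140.
(1·140 + 1·28) / 2 = 168/2 = 84.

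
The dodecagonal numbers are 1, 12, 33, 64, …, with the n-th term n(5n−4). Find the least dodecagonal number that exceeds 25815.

26353

Solve n(5n−4) > 25815 for integer n.
The largest n with value ≤ 25815 is 72 (since 25632 ≤ 25815 < 26353), so the first above is n = 73, value 26353.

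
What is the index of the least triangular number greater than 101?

Solve n(n+1)/2 > 101 for integer n.
The largest n with value ≤ 101 is 13 (since 91 ≤ 101 < 105), so the first above is n = 14, value 105.

14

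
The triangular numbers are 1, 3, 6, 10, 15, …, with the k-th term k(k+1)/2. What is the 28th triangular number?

406

The 28th triangular number is n(n+1)/2 with n = 28.
28·29/2 = 812/2 = 406.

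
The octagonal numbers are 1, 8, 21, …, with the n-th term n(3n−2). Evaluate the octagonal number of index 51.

51·(3·51 − 2) = 51·151 = 7701.

7701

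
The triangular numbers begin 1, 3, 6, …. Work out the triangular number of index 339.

57630

The 339th triangular number is n(n+1)/2 with n = 339.
339·340/2 = 115260/2 = 57630.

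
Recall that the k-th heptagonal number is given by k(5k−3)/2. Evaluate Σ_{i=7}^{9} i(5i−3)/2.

449

Σ i(5i−3)/2 = (5Σi² − 3Σi) / 2 over i = 7..9.
Σi = 45 − 21 = 24 and Σi² = 285 − 91 = 194.
(5·194 − 3·24) / 2 = 898/2 = 449.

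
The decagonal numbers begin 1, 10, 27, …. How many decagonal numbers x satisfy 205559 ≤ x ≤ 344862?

67

The n-th decagonal number is n(4n−3).
Smallest index with value ≥ 205559: n = 228 (giving 207252).
Largest index with value ≤ 344862: n = 294 (giving 344862).
Indices 228 through 294: 67 terms.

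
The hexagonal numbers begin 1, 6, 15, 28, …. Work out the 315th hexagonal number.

315·(2·315 − 1) = 315·629 = 198135.

198135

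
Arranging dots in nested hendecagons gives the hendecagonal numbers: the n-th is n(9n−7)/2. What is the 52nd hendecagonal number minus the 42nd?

4195

52·(9·52 − 7)/2 = 11986 and 42·(9·42 − 7)/2 = 7791.
Difference: 11986 − 7791 = 4195.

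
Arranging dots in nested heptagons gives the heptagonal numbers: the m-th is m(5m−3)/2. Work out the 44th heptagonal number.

The 44th heptagonal number is n(5n−3)/2 with n = 44.
44·(5·44 − 3)/2 = 44·217/2 = 4774.

4774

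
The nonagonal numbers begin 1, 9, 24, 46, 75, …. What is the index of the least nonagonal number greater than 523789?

388

Solve n(7n−5)/2 > 523789 for integer n.
The largest n with value ≤ 523789 is 387 (since 523224 ≤ 523789 < 525934), so the first above is n = 388, value 525934.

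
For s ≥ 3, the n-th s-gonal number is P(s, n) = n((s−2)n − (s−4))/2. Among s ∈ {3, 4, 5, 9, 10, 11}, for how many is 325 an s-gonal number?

2

s = 3: P(3, 25) = 325. ✓
s = 4: P(4, 18) = 324 and P(4, 19) = 361; 325 is not s-gonal.
s = 5: P(5, 14) = 287 and P(5, 15) = 330; 325 is not s-gonal.
s = 9: P(9, 10) = 325. ✓
s = 10: P(10, 9) = 297 and P(10, 10) = 370; 325 is not s-gonal.
s = 11: P(11, 8) = 260 and P(11, 9) = 333; 325 is not s-gonal.
Hits: s ∈ {3, 9} → 2.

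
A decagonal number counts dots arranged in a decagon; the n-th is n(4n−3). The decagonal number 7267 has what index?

Set n(4n−3) = 7267, giving 4n² − 3n − 7267 = 0.
The discriminant is 9 + 16·7267 = 116281, and √116281 = 341.
So n = (3 + 341) / 8 = 344/8 = 43.

43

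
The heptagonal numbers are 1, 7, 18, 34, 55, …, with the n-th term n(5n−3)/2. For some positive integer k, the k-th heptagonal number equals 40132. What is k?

127

Set n(5n−3)/2 = 40132, giving 5n² − 3n − 80264 = 0.
So n = (3 + 1267) / 10 = 1270/10 = 127.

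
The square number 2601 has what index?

We need n² = 2601, so n = √2601 = 51.

51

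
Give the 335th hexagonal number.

335·(2·335 − 1) = 335·669 = 224115.

224115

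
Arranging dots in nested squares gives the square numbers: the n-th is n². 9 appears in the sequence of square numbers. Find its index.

We need n² = 9, so n = √9 = 3.
Check: 3² = 9. ✓

3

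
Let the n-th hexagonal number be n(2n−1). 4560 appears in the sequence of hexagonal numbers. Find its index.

48

Set n(2n−1) = 4560, giving 2n² − n − 4560 = 0.
So n = (1 + 191) / 4 = 192/4 = 48.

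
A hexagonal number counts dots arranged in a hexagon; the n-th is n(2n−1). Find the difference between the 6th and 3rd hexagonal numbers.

6·(2·6 − 1) = 66 and 3·(2·3 − 1) = 15.
Difference: 66 − 15 = 51.

51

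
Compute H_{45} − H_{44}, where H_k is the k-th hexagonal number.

Consecutive hexagonal numbers differ by 4n − 3: here 4·45 − 3 = 177.

177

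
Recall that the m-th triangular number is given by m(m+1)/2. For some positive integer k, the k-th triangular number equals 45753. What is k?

302

Set n(n+1)/2 = 45753, giving n² + n − 91506 = 0.
The discriminant is 1 + 8·45753 = 366025, and √366025 = 605.
So n = (-1 + 605) / 2 = 604/2 = 302.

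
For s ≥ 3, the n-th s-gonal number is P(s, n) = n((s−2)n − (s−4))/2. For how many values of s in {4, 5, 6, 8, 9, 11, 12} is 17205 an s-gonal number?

s = 4: P(4, 131) = 17161 and P(4, 132) = 17424; 17205 is not s-gonal.
s = 5: P(5, 107) = 17120 and P(5, 108) = 17442; 17205 is not s-gonal.
s = 6: P(6, 93) = 17205. ✓
s = 8: P(8, 76) = 17176 and P(8, 77) = 17633; 17205 is not s-gonal.
s = 9: P(9, 70) = 16975 and P(9, 71) = 17466; 17205 is not s-gonal.
s = 11: P(11, 62) = 17081 and P(11, 63) = 17640; 17205 is not s-gonal.
s = 12: P(12, 59) = 17169 and P(12, 60) = 17760; 17205 is not s-gonal.
Hits: s ∈ {6} → 1.

1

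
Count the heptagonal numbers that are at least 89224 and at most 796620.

375

The n-th heptagonal number is n(5n−3)/2.
Smallest index with value ≥ 89224: n = 190 (giving 89965).
Largest index with value ≤ 796620: n = 564 (giving 794394).
Indices 190 through 564: 375 terms.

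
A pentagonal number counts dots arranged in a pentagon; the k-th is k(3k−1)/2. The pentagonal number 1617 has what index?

33

Set n(3n−1)/2 = 1617, giving 3n² − n − 3234 = 0.
So n = (1 + 197) / 6 = 198/6 = 33.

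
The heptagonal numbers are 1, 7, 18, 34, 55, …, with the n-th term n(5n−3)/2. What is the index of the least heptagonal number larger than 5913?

Solve n(5n−3)/2 > 5913 for integer n.
The largest n with value ≤ 5913 is 48 (since 5688 ≤ 5913 < 5929), so the first above is n = 49, value 5929.

49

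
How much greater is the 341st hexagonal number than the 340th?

1361

Consecutive hexagonal numbers differ by 4n − 3: here 4·341 − 3 = 1361.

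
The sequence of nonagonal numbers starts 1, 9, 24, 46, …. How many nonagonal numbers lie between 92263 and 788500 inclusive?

313

The n-th nonagonal number is n(7n−5)/2.
Smallest index with value ≥ 92263: n = 163 (giving 92584).
Largest index with value ≤ 788500: n = 475 (giving 788500).
Indices 163 through 475: 313 terms.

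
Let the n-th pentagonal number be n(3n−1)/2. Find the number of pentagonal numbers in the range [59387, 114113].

76

The n-th pentagonal number is n(3n−1)/2.
Smallest index with value ≥ 59387: n = 200 (giving 59900).
Largest index with value ≤ 114113: n = 275 (giving 113300).
Indices 200 through 275: 76 terms.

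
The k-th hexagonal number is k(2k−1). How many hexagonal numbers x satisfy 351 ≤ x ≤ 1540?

15

The n-th hexagonal number is n(2n−1).
Smallest index with value ≥ 351: n = 14 (giving 378).
Largest index with value ≤ 1540: n = 28 (giving 1540).
Indices 14 through 28: 15 terms.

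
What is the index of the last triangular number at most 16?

Solve n(n+1)/2 ≤ 16 for integer n.
n = 5 gives 15 ≤ 16, while n = 6 gives 21 > 16; so the answer is index 5.

5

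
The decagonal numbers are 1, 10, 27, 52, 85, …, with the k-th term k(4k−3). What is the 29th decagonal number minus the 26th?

29·(4·29 − 3) = 3277 and 26·(4·26 − 3) = 2626.
Difference: 3277 − 2626 = 651.

651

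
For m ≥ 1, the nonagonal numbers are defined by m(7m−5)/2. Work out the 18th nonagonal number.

1089

The 18th nonagonal number is n(7n−5)/2 with n = 18.
18·(7·18 − 5)/2 = 18·121/2 = 1089.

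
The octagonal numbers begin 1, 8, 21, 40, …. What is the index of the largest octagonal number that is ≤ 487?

13

Solve n(3n−2) ≤ 487 for integer n.
n = 13 gives 481 ≤ 487, while n = 14 gives 560 > 487; so the answer is index 13.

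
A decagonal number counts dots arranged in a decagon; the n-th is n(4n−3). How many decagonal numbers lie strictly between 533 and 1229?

The n-th decagonal number is n(4n−3).
Smallest index with value > 533: n = 12 (giving 540).
Largest index with value < 1229: n = 17 (giving 1105).
Indices 12 through 17: 6 terms.

6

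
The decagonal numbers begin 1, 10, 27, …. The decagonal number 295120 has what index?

272

Set n(4n−3) = 295120, giving 4n² − 3n − 295120 = 0.
So n = (3 + 2173) / 8 = 2176/8 = 272.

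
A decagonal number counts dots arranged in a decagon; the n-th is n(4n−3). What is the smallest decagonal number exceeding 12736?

12825

Solve n(4n−3) > 12736 for integer n.
The largest n with value ≤ 12736 is 56 (since 12376 ≤ 12736 < 12825), so the first above is n = 57, value 12825.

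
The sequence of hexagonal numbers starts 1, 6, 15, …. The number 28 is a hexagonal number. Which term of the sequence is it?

4

Set n(2n−1) = 28, giving 2n² − n − 28 = 0.
The discriminant is 1 + 8·28 = 225, and √225 = 15.
So n = (1 + 15) / 4 = 16/4 = 4.
Check: 4·(2·4 − 1) = 28. ✓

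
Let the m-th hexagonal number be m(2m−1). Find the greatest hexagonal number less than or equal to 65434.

65341

Solve n(2n−1) ≤ 65434 for integer n.
n = 181 gives 65341 ≤ 65434, while n = 182 gives 66066 > 65434; so the answer is 65341.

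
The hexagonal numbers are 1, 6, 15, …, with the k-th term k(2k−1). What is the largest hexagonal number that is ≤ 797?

780

Solve n(2n−1) ≤ 797 for integer n.
n = 20 gives 780 ≤ 797, while n = 21 gives 861 > 797; so the answer is 780.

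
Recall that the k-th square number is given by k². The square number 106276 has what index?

326

We need n² = 106276, so n = √106276 = 326.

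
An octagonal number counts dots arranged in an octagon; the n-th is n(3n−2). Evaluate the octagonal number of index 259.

The 259th octagonal number is n(3n−2) with n = 259.
259·(3·259 − 2) = 259·775 = 200725.

200725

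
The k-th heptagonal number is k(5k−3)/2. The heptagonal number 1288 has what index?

23

Set n(5n−3)/2 = 1288, giving 5n² − 3n − 2576 = 0.
The discriminant is 9 + 40·1288 = 51529, and √51529 = 227.
So n = (3 + 227) / 10 = 230/10 = 23.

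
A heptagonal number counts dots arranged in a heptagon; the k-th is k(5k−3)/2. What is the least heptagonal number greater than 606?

Solve n(5n−3)/2 > 606 for integer n.
The largest n with value ≤ 606 is 15 (since 540 ≤ 606 < 616), so the first above is n = 16, value 616.

616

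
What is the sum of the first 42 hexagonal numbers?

50267

Σ i(2i−1) = 2Σi² − Σi over i = 1..42.
Σi = 903 and Σi² = 25585.
2·25585 − 1·903 = 50267.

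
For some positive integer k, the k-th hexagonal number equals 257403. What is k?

359

Set n(2n−1) = 257403, giving 2n² − n − 257403 = 0.
So n = (1 + 1435) / 4 = 1436/4 = 359.
Check: 359·(2·359 − 1) = 257403. ✓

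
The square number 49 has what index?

7

We need n² = 49, so n = √49 = 7.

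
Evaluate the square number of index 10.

The 10th square number is n² with n = 10.
10² = 100.

100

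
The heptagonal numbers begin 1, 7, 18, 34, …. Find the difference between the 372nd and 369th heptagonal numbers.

5553

372·(5·372 − 3)/2 = 345402 and 369·(5·369 − 3)/2 = 339849.
Difference: 345402 − 339849 = 5553.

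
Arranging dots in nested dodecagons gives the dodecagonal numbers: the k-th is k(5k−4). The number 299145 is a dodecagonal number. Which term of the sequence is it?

Set n(5n−4) = 299145, giving 5n² − 4n − 299145 = 0.
The discriminant is 16 + 20·299145 = 5982916, and √5982916 = 2446.
So n = (4 + 2446) / 10 = 2450/10 = 245.

245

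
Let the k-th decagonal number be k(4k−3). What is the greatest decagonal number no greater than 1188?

Solve n(4n−3) ≤ 1188 for integer n.
n = 17 gives 1105 ≤ 1188, while n = 18 gives 1242 > 1188; so the answer is 1105.

1105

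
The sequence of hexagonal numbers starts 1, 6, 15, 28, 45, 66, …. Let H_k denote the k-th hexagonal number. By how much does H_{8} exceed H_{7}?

29

Consecutive hexagonal numbers differ by 4n − 3: here 4·8 − 3 = 29.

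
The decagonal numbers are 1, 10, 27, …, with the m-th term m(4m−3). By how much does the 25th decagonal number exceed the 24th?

Consecutive decagonal numbers differ by 8n − 7: here 8·25 − 7 = 193.

193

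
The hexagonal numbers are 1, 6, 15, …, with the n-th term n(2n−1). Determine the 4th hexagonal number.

The 4th hexagonal number is n(2n−1) with n = 4.
4·(2·4 − 1) = 4·7 = 28.

28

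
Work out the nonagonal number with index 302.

The 302nd nonagonal number is n(7n−5)/2 with n = 302.
302·(7·302 − 5)/2 = 302·2109/2 = 318459.

318459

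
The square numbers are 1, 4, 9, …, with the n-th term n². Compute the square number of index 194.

37636

194² = 37636.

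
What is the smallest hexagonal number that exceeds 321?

325

Solve n(2n−1) > 321 for integer n.
The largest n with value ≤ 321 is 12 (since 276 ≤ 321 < 325), so the first above is n = 13, value 325.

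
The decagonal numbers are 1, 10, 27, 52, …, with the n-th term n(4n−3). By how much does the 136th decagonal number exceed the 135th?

1081

Consecutive decagonal numbers differ by 8n − 7: here 8·136 − 7 = 1081.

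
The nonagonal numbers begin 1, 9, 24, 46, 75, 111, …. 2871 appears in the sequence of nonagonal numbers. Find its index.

29

Set n(7n−5)/2 = 2871, giving 7n² − 5n − 5742 = 0.
So n = (5 + 401) / 14 = 406/14 = 29.
Check: 29·(7·29 − 5)/2 = 2871. ✓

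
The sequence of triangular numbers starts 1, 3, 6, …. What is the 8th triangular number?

The 8th triangular number is n(n+1)/2 with n = 8.
8·9/2 = 72/2 = 36.

36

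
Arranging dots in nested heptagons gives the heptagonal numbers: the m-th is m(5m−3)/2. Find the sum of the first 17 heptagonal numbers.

Σ i(5i−3)/2 = (5Σi² − 3Σi) / 2 over i = 1..17.
Σi = 153 and Σi² = 1785.
(5·1785 − 3·153) / 2 = 8466/2 = 4233.

4233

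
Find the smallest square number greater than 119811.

120409

Solve n² > 119811 for integer n.
The largest n with value ≤ 119811 is 346 (since 119716 ≤ 119811 < 120409), so the first above is n = 347, value 120409.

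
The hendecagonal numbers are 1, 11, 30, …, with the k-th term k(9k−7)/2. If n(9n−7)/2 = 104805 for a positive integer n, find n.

153

Set n(9n−7)/2 = 104805, giving 9n² − 7n − 209610 = 0.
The discriminant is 49 + 72·104805 = 7546009, and √7546009 = 2747.
So n = (7 + 2747) / 18 = 2754/18 = 153.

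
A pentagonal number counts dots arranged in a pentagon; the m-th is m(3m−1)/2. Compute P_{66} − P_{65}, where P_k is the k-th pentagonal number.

196

Consecutive pentagonal numbers differ by 3n − 2: here 3·66 − 2 = 196.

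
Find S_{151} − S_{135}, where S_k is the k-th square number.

4576

151² = 22801 and 135² = 18225.
Difference: 22801 − 18225 = 4576.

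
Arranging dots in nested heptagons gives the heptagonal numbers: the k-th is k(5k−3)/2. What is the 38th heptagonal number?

3553

The 38th heptagonal number is n(5n−3)/2 with n = 38.
38·(5·38 − 3)/2 = 38·187/2 = 3553.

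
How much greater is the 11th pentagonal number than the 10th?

31

Consecutive pentagonal numbers differ by 3n − 2: here 3·11 − 2 = 31.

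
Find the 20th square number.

The 20th square number is n² with n = 20.
20² = 400.

400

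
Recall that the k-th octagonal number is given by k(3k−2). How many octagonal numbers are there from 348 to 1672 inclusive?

The n-th octagonal number is n(3n−2).
Smallest index with value ≥ 348: n = 12 (giving 408).
Largest index with value ≤ 1672: n = 23 (giving 1541).
Indices 12 through 23: 12 terms.

12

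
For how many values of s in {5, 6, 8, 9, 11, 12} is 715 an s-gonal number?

s = 5: P(5, 22) = 715. ✓
s = 6: P(6, 19) = 703 and P(6, 20) = 780; 715 is not s-gonal.
s = 8: P(8, 15) = 645 and P(8, 16) = 736; 715 is not s-gonal.
s = 9: P(9, 14) = 651 and P(9, 15) = 750; 715 is not s-gonal.
s = 11: P(11, 13) = 715. ✓
s = 12: P(12, 12) = 672 and P(12, 13) = 793; 715 is not s-gonal.
Hits: s ∈ {5, 11} → 2.

2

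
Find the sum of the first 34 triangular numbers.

7140

Σ i(i+1)/2 = (Σi² + Σi) / 2 over i = 1..34.
Σi = 595 and Σi² = 13685.
(1·13685 + 1·595) / 2 = 14280/2 = 7140.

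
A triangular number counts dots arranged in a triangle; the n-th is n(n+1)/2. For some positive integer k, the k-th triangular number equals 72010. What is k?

379

Set n(n+1)/2 = 72010, giving n² + n − 144020 = 0.
The discriminant is 1 + 8·72010 = 576081, and √576081 = 759.
So n = (-1 + 759) / 2 = 758/2 = 379.
Check: 379·380/2 = 72010. ✓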